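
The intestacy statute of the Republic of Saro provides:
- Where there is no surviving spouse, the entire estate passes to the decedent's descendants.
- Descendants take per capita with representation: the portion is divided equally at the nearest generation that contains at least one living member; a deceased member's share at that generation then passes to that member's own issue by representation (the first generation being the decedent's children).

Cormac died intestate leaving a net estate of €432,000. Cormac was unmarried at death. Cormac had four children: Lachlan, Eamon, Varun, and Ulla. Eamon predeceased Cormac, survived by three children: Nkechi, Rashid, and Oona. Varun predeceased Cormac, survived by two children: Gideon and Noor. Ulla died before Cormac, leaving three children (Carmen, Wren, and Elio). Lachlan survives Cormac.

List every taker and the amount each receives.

The entire €432,000 passes to the descendants.
That amount (€432,000) is divided into 4 shares of €108,000: Lachlan takes €108,000; Eamon's €108,000 share passes to Eamon's issue; Varun's €108,000 share passes to Varun's issue; Ulla's €108,000 share passes to Ulla's issue.
Eamon's share (€108,000) is divided into 3 shares of €36,000: Nkechi, Rashid, and Oona each take €36,000.
Varun's share (€108,000) is divided into 2 shares of €54,000: Gideon and Noor each take €54,000.
Ulla's share (€108,000) is divided into 3 shares of €36,000: Carmen, Wren, and Elio each take €36,000.

Lachlan: €108,000; Nkechi: €36,000; Rashid: €36,000; Oona: €36,000; Gideon: €54,000; Noor: €54,000; Carmen: €36,000; Wren: €36,000; Elio: €36,000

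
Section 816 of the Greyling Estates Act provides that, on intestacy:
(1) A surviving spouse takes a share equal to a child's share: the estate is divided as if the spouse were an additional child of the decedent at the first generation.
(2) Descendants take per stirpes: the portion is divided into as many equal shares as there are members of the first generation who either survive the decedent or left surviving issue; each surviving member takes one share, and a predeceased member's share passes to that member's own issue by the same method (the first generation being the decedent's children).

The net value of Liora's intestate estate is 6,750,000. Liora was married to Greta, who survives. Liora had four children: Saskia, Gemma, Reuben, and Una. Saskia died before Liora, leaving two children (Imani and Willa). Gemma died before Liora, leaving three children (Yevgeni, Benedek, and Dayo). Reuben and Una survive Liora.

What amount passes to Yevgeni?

The spouse counts as an additional share at the children's level, so there are 5 primary shares of 1,350,000. Greta takes one such share (1,350,000).
The children's combined portion (5,400,000) is divided into 4 shares of 1,350,000: Reuben and Una each take 1,350,000; Saskia's 1,350,000 share passes to Saskia's issue; Gemma's 1,350,000 share passes to Gemma's issue.
Saskia's share (1,350,000) is divided into 2 shares of 675,000: Imani and Willa each take 675,000.
Gemma's share (1,350,000) is divided into 3 shares of 450,000: Yevgeni, Benedek, and Dayo each take 450,000.

Yevgeni receives 450,000.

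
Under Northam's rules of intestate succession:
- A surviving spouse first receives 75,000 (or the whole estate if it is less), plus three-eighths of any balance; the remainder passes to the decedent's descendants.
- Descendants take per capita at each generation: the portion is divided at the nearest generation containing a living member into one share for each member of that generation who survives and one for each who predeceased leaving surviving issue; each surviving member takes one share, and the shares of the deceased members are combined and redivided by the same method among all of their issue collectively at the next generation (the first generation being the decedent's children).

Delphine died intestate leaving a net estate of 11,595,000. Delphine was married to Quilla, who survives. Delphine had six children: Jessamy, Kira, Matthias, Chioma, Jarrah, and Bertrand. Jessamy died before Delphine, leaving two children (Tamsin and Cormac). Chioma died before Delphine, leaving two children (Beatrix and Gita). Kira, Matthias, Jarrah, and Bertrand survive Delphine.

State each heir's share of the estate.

Quilla: 4,395,000; Tamsin: 600,000; Cormac: 600,000; Kira: 1,200,000; Matthias: 1,200,000; Beatrix: 600,000; Gita: 600,000; Jarrah: 1,200,000; Bertrand: 1,200,000

Quilla first takes 75,000, leaving a balance of 11,520,000. Quilla then takes three-eighths of the balance (4,320,000), for a total of 4,395,000. The remaining 7,200,000 passes to the descendants.
The descendants' portion (7,200,000) is divided at the children's generation into 6 shares of 1,200,000. Kira, Matthias, Jarrah, and Bertrand each take 1,200,000. The 2 shares of the deceased (Jessamy and Chioma) are combined into a pool of 2,400,000.
That pool (2,400,000) is divided at the grandchildren's generation equally among Tamsin, Cormac, Beatrix, and Gita: 600,000 each.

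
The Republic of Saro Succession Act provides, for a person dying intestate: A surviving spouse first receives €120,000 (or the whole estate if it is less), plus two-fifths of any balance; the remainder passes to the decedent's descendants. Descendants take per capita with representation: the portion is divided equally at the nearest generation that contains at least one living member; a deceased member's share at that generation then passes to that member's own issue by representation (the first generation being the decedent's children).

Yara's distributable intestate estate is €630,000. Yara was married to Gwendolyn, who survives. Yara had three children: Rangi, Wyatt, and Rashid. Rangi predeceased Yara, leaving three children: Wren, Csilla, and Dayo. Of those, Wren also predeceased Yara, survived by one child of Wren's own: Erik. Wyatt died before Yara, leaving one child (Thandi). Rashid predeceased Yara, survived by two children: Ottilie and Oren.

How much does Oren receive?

Oren receives €51,000.

Gwendolyn first takes €120,000, leaving a balance of €510,000. Gwendolyn then takes two-fifths of the balance (€204,000), for a total of €324,000. The remaining €306,000 passes to the descendants.
No child survives, so the initial division is made at the grandchildren's generation.
The descendants' portion (€306,000) is divided into 6 shares of €51,000: Csilla, Dayo, Thandi, Ottilie, and Oren each take €51,000; Wren's €51,000 share passes to Wren's issue.
Wren's share (€51,000) passes entirely to Erik.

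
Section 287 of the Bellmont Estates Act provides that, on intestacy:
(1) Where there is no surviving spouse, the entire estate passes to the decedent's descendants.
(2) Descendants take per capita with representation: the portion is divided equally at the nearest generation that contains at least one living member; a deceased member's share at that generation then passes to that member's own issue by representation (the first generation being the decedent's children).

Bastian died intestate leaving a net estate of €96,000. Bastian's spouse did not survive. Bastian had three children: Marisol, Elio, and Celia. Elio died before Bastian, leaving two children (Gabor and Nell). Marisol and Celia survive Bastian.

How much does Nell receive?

The entire €96,000 passes to the descendants.
That amount (€96,000) is divided into 3 shares of €32,000: Marisol and Celia each take €32,000; Elio's €32,000 share passes to Elio's issue.
Elio's share (€32,000) is divided into 2 shares of €16,000: Gabor and Nell each take €16,000.

Nell receives €16,000.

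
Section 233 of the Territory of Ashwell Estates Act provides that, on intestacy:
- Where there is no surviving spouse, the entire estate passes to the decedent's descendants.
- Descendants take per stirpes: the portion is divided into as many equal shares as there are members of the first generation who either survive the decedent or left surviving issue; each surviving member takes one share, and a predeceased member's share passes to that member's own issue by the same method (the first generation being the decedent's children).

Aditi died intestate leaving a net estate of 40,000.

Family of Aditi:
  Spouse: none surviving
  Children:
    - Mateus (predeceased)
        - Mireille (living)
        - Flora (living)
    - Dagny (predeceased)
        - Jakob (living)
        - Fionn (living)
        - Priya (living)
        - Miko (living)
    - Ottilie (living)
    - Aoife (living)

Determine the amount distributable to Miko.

The entire 40,000 passes to the descendants.
That amount (40,000) is divided into 4 shares of 10,000: Ottilie and Aoife each take 10,000; Mateus's 10,000 share passes to Mateus's issue; Dagny's 10,000 share passes to Dagny's issue.
Mateus's share (10,000) is divided into 2 shares of 5,000: Mireille and Flora each take 5,000.
Dagny's share (10,000) is divided into 4 shares of 2,500: Jakob, Fionn, Priya, and Miko each take 2,500.

Miko receives 2,500.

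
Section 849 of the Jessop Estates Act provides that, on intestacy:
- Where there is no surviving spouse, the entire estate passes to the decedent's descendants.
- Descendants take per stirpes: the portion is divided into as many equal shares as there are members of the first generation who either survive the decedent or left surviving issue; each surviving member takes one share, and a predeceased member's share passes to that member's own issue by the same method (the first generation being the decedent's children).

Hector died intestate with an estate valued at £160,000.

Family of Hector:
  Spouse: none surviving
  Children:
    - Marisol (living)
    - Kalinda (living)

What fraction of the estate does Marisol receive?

Marisol receives 1/2 of the estate.

The entire £160,000 passes to the descendants.
That amount (£160,000) is divided into 2 shares of £80,000: Marisol and Kalinda each take £80,000.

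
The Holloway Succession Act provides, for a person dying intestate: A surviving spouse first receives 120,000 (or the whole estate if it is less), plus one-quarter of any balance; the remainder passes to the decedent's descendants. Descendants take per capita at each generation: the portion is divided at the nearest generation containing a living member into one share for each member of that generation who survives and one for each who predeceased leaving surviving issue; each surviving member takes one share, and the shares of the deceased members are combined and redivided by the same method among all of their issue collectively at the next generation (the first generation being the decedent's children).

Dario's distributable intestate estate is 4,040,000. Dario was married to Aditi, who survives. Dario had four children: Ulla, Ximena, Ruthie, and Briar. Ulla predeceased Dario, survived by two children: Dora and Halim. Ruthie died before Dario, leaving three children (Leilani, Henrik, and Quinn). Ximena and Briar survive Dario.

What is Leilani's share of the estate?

Leilani receives 294,000.

Aditi first takes 120,000, leaving a balance of 3,920,000. Aditi then takes one-quarter of the balance (980,000), for a total of 1,100,000. The remaining 2,940,000 passes to the descendants.
The descendants' portion (2,940,000) is divided at the children's generation into 4 shares of 735,000. Ximena and Briar each take 735,000. The 2 shares of the deceased (Ulla and Ruthie) are combined into a pool of 1,470,000.
That pool (1,470,000) is divided at the grandchildren's generation equally among Dora, Halim, Leilani, Henrik, and Quinn: 294,000 each.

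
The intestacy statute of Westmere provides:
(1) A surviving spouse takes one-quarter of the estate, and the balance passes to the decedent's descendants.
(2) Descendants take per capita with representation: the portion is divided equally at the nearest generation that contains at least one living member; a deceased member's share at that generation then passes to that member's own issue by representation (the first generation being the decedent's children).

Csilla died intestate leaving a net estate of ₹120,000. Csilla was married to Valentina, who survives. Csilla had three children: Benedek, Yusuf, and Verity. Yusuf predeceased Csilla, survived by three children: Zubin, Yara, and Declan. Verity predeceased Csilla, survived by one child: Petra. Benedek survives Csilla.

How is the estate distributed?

Valentina takes one-quarter of ₹120,000 = ₹30,000. The remaining ₹90,000 passes to the descendants.
The descendants' portion (₹90,000) is divided into 3 shares of ₹30,000: Benedek takes ₹30,000; Yusuf's ₹30,000 share passes to Yusuf's issue; Verity's ₹30,000 share passes to Verity's issue.
Yusuf's share (₹30,000) is divided into 3 shares of ₹10,000: Zubin, Yara, and Declan each take ₹10,000.
Verity's share (₹30,000) passes entirely to Petra.

Valentina: ₹30,000; Benedek: ₹30,000; Zubin: ₹10,000; Yara: ₹10,000; Declan: ₹10,000; Petra: ₹30,000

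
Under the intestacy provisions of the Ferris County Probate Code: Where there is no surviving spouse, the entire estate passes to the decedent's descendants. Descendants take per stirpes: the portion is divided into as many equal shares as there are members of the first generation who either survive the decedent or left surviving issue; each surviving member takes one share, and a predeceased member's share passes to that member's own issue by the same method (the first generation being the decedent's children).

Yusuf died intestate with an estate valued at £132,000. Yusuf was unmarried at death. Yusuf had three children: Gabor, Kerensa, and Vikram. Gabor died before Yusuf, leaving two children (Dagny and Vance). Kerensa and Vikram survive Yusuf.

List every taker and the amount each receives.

Dagny: £22,000; Vance: £22,000; Kerensa: £44,000; Vikram: £44,000

The entire £132,000 passes to the descendants.
That amount (£132,000) is divided into 3 shares of £44,000: Kerensa and Vikram each take £44,000; Gabor's £44,000 share passes to Gabor's issue.
Gabor's share (£44,000) is divided into 2 shares of £22,000: Dagny and Vance each take £22,000.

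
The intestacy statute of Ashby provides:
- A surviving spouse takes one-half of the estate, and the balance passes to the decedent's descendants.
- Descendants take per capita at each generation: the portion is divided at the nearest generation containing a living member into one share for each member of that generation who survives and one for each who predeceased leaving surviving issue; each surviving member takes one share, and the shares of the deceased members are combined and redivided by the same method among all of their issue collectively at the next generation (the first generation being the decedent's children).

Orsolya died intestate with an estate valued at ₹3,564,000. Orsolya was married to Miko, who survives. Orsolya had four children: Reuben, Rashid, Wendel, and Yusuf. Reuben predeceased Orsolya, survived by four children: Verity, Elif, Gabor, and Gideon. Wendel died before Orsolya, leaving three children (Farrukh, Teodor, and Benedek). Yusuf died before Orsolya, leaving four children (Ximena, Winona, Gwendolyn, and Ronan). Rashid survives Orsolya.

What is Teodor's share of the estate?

Teodor receives ₹121,500.

Miko takes one-half of ₹3,564,000 = ₹1,782,000. The remaining ₹1,782,000 passes to the descendants.
The descendants' portion (₹1,782,000) is divided at the children's generation into 4 shares of ₹445,500. Rashid takes ₹445,500. The 3 shares of the deceased (Reuben, Wendel, and Yusuf) are combined into a pool of ₹1,336,500.
That pool (₹1,336,500) is divided at the grandchildren's generation equally among Verity, Elif, Gabor, Gideon, Farrukh, Teodor, Benedek, Ximena, Winona, Gwendolyn, and Ronan: ₹121,500 each.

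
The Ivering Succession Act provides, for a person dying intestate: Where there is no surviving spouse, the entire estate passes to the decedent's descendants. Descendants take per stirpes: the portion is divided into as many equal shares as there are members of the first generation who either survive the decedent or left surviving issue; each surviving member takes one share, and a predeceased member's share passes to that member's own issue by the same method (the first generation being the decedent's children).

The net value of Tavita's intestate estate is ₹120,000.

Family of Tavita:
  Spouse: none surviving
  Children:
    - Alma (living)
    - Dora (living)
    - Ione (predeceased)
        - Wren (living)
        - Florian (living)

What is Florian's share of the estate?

Florian receives ₹20,000.

The entire ₹120,000 passes to the descendants.
That amount (₹120,000) is divided into 3 shares of ₹40,000: Alma and Dora each take ₹40,000; Ione's ₹40,000 share passes to Ione's issue.
Ione's share (₹40,000) is divided into 2 shares of ₹20,000: Wren and Florian each take ₹20,000.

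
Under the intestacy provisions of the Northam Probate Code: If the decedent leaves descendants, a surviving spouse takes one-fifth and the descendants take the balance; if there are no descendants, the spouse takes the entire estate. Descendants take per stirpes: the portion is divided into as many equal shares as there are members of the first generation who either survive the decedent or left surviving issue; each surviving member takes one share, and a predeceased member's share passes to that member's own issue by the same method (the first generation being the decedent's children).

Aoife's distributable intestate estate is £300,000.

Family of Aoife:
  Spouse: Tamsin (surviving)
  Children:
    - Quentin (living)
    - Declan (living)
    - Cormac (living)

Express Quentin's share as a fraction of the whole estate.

Tamsin takes one-fifth of £300,000 = £60,000. The remaining £240,000 passes to the descendants.
The descendants' portion (£240,000) is divided into 3 shares of £80,000: Quentin, Declan, and Cormac each take £80,000.

Quentin receives 4/15 of the estate.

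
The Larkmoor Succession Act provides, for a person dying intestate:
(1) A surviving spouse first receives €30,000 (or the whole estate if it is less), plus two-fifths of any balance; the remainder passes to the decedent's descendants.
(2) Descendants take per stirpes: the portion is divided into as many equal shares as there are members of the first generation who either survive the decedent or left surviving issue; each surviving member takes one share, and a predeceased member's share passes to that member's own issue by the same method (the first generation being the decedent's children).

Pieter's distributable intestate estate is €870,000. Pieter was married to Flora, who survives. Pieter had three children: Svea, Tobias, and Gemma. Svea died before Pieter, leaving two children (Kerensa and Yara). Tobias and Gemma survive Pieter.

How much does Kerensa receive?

Flora first takes €30,000, leaving a balance of €840,000. Flora then takes two-fifths of the balance (€336,000), for a total of €366,000. The remaining €504,000 passes to the descendants.
The descendants' portion (€504,000) is divided into 3 shares of €168,000: Tobias and Gemma each take €168,000; Svea's €168,000 share passes to Svea's issue.
Svea's share (€168,000) is divided into 2 shares of €84,000: Kerensa and Yara each take €84,000.

Kerensa receives €84,000.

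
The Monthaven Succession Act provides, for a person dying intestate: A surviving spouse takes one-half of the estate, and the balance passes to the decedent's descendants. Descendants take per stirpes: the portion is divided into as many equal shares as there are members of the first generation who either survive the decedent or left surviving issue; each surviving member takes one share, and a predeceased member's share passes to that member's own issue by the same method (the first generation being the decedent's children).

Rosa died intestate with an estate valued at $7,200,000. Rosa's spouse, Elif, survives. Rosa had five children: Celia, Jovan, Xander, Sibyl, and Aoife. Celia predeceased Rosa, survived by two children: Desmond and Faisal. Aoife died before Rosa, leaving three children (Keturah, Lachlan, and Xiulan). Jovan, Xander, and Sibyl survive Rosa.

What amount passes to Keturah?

Elif takes one-half of $7,200,000 = $3,600,000. The remaining $3,600,000 passes to the descendants.
The descendants' portion ($3,600,000) is divided into 5 shares of $720,000: Jovan, Xander, and Sibyl each take $720,000; Celia's $720,000 share passes to Celia's issue; Aoife's $720,000 share passes to Aoife's issue.
Celia's share ($720,000) is divided into 2 shares of $360,000: Desmond and Faisal each take $360,000.
Aoife's share ($720,000) is divided into 3 shares of $240,000: Keturah, Lachlan, and Xiulan each take $240,000.

Keturah receives $240,000.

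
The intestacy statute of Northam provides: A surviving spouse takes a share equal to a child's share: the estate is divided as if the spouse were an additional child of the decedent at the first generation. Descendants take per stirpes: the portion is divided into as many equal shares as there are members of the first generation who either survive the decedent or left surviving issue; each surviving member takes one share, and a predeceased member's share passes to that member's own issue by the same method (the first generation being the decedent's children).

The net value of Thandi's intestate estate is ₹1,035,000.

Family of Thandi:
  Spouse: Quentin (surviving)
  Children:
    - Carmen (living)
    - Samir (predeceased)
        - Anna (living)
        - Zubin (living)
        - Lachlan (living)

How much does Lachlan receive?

The spouse counts as an additional share at the children's level, so there are 3 primary shares of ₹345,000. Quentin takes one such share (₹345,000).
The children's combined portion (₹690,000) is divided into 2 shares of ₹345,000: Carmen takes ₹345,000; Samir's ₹345,000 share passes to Samir's issue.
Samir's share (₹345,000) is divided into 3 shares of ₹115,000: Anna, Zubin, and Lachlan each take ₹115,000.

Lachlan receives ₹115,000.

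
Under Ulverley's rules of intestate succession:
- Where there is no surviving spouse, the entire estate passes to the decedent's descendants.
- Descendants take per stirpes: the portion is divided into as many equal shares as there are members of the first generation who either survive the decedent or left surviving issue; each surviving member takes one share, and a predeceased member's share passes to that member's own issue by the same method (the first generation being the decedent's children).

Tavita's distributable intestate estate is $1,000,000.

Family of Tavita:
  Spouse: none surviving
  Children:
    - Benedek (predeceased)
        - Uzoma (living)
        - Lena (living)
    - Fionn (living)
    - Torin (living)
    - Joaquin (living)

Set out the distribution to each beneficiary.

Uzoma: $125,000; Lena: $125,000; Fionn: $250,000; Torin: $250,000; Joaquin: $250,000

The entire $1,000,000 passes to the descendants.
That amount ($1,000,000) is divided into 4 shares of $250,000: Fionn, Torin, and Joaquin each take $250,000; Benedek's $250,000 share passes to Benedek's issue.
Benedek's share ($250,000) is divided into 2 shares of $125,000: Uzoma and Lena each take $125,000.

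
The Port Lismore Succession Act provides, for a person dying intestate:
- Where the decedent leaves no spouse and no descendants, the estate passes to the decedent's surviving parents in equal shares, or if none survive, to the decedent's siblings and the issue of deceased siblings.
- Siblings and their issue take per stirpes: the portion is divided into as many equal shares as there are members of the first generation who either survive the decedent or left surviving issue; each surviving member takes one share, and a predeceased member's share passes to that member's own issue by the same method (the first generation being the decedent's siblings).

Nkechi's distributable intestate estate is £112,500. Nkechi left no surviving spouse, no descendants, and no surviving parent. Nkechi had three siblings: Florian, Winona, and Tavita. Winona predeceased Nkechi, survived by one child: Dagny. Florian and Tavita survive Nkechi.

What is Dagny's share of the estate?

The entire £112,500 passes to the siblings and their issue.
That amount (£112,500) is divided into 3 shares of £37,500: Florian and Tavita each take £37,500; Winona's £37,500 share passes to Winona's issue.
Winona's share (£37,500) passes entirely to Dagny.

Dagny receives £37,500.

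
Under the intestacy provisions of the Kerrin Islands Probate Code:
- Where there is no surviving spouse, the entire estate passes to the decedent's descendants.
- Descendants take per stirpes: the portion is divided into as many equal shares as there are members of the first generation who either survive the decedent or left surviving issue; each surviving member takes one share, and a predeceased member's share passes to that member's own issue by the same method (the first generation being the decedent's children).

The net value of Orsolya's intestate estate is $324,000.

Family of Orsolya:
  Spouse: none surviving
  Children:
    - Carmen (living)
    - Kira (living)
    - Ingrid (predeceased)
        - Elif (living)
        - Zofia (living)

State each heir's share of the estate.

Carmen: $108,000; Kira: $108,000; Elif: $54,000; Zofia: $54,000

The entire $324,000 passes to the descendants.
That amount ($324,000) is divided into 3 shares of $108,000: Carmen and Kira each take $108,000; Ingrid's $108,000 share passes to Ingrid's issue.
Ingrid's share ($108,000) is divided into 2 shares of $54,000: Elif and Zofia each take $54,000.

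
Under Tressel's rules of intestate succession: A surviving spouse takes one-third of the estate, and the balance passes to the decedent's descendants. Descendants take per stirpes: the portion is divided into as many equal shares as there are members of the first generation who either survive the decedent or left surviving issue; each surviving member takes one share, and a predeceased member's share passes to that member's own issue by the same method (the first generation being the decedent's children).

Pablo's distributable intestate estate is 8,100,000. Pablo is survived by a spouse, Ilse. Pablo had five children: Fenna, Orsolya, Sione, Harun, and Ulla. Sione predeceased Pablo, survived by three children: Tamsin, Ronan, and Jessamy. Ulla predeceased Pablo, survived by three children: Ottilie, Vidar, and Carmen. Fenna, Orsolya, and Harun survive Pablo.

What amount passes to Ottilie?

Ottilie receives 360,000.

Ilse takes one-third of 8,100,000 = 2,700,000. The remaining 5,400,000 passes to the descendants.
The descendants' portion (5,400,000) is divided into 5 shares of 1,080,000: Fenna, Orsolya, and Harun each take 1,080,000; Sione's 1,080,000 share passes to Sione's issue; Ulla's 1,080,000 share passes to Ulla's issue.
Sione's share (1,080,000) is divided into 3 shares of 360,000: Tamsin, Ronan, and Jessamy each take 360,000.
Ulla's share (1,080,000) is divided into 3 shares of 360,000: Ottilie, Vidar, and Carmen each take 360,000.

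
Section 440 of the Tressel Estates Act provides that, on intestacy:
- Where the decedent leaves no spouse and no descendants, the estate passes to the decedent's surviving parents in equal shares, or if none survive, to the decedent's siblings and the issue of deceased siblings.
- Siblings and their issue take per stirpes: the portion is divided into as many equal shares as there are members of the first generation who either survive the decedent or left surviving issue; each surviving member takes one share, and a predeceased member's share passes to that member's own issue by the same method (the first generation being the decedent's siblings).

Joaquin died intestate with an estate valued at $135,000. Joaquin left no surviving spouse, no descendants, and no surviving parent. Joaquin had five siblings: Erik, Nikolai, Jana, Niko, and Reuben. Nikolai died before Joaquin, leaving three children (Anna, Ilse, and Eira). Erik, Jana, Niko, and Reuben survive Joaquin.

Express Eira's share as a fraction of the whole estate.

Eira receives 1/15 of the estate.

The entire $135,000 passes to the siblings and their issue.
That amount ($135,000) is divided into 5 shares of $27,000: Erik, Jana, Niko, and Reuben each take $27,000; Nikolai's $27,000 share passes to Nikolai's issue.
Nikolai's share ($27,000) is divided into 3 shares of $9,000: Anna, Ilse, and Eira each take $9,000.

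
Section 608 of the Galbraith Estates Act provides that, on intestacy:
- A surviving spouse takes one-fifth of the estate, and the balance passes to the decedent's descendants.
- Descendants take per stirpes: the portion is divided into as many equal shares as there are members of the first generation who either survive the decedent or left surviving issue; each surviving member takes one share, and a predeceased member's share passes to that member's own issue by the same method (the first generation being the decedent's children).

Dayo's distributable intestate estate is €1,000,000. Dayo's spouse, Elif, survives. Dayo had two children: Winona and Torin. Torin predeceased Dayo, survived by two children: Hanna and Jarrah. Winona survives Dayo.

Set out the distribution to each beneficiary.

Elif: €200,000; Winona: €400,000; Hanna: €200,000; Jarrah: €200,000

Elif takes one-fifth of €1,000,000 = €200,000. The remaining €800,000 passes to the descendants.
The descendants' portion (€800,000) is divided into 2 shares of €400,000: Winona takes €400,000; Torin's €400,000 share passes to Torin's issue.
Torin's share (€400,000) is divided into 2 shares of €200,000: Hanna and Jarrah each take €200,000.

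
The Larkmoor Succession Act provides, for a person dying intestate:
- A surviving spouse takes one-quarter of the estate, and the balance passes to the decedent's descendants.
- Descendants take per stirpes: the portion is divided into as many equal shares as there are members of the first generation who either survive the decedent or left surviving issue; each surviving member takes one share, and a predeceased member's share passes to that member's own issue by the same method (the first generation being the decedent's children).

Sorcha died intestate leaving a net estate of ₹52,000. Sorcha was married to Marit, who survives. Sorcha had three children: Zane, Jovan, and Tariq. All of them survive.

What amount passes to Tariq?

Marit takes one-quarter of ₹52,000 = ₹13,000. The remaining ₹39,000 passes to the descendants.
The descendants' portion (₹39,000) is divided into 3 shares of ₹13,000: Zane, Jovan, and Tariq each take ₹13,000.

Tariq receives ₹13,000.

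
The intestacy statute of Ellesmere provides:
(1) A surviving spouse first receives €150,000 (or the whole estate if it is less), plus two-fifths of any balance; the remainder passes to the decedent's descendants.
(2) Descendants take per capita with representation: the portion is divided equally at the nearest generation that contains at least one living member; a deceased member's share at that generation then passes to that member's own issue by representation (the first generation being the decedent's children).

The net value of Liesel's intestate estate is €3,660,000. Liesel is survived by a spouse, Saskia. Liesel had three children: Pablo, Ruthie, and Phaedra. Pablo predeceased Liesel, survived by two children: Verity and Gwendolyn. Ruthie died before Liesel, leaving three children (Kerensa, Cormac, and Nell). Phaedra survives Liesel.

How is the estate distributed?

Saskia first takes €150,000, leaving a balance of €3,510,000. Saskia then takes two-fifths of the balance (€1,404,000), for a total of €1,554,000. The remaining €2,106,000 passes to the descendants.
The descendants' portion (€2,106,000) is divided into 3 shares of €702,000: Phaedra takes €702,000; Pablo's €702,000 share passes to Pablo's issue; Ruthie's €702,000 share passes to Ruthie's issue.
Pablo's share (€702,000) is divided into 2 shares of €351,000: Verity and Gwendolyn each take €351,000.
Ruthie's share (€702,000) is divided into 3 shares of €234,000: Kerensa, Cormac, and Nell each take €234,000.

Saskia: €1,554,000; Verity: €351,000; Gwendolyn: €351,000; Kerensa: €234,000; Cormac: €234,000; Nell: €234,000; Phaedra: €702,000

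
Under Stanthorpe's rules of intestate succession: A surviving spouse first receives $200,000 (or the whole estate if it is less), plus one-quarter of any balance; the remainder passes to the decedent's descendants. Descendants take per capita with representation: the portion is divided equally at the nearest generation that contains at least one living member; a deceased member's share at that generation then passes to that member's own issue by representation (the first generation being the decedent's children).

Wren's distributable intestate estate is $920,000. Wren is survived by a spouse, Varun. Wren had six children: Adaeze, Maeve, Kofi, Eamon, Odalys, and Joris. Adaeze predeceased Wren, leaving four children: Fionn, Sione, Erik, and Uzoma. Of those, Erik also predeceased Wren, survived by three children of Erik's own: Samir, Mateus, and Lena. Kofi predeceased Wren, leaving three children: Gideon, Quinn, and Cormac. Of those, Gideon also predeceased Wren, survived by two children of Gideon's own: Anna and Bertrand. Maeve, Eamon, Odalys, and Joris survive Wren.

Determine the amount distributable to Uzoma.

Varun first takes $200,000, leaving a balance of $720,000. Varun then takes one-quarter of the balance ($180,000), for a total of $380,000. The remaining $540,000 passes to the descendants.
The descendants' portion ($540,000) is divided into 6 shares of $90,000: Maeve, Eamon, Odalys, and Joris each take $90,000; Adaeze's $90,000 share passes to Adaeze's issue; Kofi's $90,000 share passes to Kofi's issue.
Adaeze's share ($90,000) is divided into 4 shares of $22,500: Fionn, Sione, and Uzoma each take $22,500; Erik's $22,500 share passes to Erik's issue.
Erik's share ($22,500) is divided into 3 shares of $7,500: Samir, Mateus, and Lena each take $7,500.
Kofi's share ($90,000) is divided into 3 shares of $30,000: Quinn and Cormac each take $30,000; Gideon's $30,000 share passes to Gideon's issue.
Gideon's share ($30,000) is divided into 2 shares of $15,000: Anna and Bertrand each take $15,000.

Uzoma receives $22,500.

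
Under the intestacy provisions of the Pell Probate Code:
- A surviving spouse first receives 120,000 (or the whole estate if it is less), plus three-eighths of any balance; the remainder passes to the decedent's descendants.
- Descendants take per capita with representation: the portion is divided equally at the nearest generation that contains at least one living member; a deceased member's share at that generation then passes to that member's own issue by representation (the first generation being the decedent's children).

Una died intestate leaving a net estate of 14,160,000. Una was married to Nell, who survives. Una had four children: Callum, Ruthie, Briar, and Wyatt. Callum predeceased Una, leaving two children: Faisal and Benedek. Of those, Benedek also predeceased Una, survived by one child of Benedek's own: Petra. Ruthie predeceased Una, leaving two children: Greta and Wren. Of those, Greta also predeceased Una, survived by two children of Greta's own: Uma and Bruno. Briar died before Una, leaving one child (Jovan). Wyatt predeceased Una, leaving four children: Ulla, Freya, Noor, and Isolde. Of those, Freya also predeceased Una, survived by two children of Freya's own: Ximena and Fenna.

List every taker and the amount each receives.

Nell: 5,385,000; Faisal: 975,000; Petra: 975,000; Uma: 487,500; Bruno: 487,500; Wren: 975,000; Jovan: 975,000; Ulla: 975,000; Ximena: 487,500; Fenna: 487,500; Noor: 975,000; Isolde: 975,000

Nell first takes 120,000, leaving a balance of 14,040,000. Nell then takes three-eighths of the balance (5,265,000), for a total of 5,385,000. The remaining 8,775,000 passes to the descendants.
No child survives, so the initial division is made at the grandchildren's generation.
The descendants' portion (8,775,000) is divided into 9 shares of 975,000: Faisal, Wren, Jovan, Ulla, Noor, and Isolde each take 975,000; Benedek's 975,000 share passes to Benedek's issue; Greta's 975,000 share passes to Greta's issue; Freya's 975,000 share passes to Freya's issue.
Benedek's share (975,000) passes entirely to Petra.
Greta's share (975,000) is divided into 2 shares of 487,500: Uma and Bruno each take 487,500.
Freya's share (975,000) is divided into 2 shares of 487,500: Ximena and Fenna each take 487,500.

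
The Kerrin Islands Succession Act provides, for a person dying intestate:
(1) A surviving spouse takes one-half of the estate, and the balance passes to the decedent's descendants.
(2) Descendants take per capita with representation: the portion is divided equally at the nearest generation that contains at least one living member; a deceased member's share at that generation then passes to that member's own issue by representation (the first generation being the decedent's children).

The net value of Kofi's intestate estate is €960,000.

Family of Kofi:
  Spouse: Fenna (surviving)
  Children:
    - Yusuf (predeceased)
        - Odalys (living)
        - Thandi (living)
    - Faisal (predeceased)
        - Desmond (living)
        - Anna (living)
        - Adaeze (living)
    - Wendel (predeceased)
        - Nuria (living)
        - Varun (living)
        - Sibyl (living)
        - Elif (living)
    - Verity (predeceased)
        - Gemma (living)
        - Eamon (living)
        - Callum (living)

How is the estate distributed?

Fenna takes one-half of €960,000 = €480,000. The remaining €480,000 passes to the descendants.
No child survives, so the initial division is made at the grandchildren's generation.
The descendants' portion (€480,000) is divided into 12 shares of €40,000: Odalys, Thandi, Desmond, Anna, Adaeze, Nuria, Varun, Sibyl, Elif, Gemma, Eamon, and Callum each take €40,000.

Fenna: €480,000; Odalys: €40,000; Thandi: €40,000; Desmond: €40,000; Anna: €40,000; Adaeze: €40,000; Nuria: €40,000; Varun: €40,000; Sibyl: €40,000; Elif: €40,000; Gemma: €40,000; Eamon: €40,000; Callum: €40,000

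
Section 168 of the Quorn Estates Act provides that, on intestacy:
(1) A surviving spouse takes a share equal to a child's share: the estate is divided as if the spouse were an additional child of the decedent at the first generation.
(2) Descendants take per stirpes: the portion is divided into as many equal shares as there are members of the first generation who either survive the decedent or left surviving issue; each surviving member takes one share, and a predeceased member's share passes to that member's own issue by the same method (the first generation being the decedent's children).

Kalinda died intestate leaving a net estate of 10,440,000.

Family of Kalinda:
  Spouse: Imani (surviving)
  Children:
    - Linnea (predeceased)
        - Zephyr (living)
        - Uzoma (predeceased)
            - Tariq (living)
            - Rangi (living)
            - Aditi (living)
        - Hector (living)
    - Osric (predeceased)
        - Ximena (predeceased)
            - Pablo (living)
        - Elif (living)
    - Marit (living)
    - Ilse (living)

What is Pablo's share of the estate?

Pablo receives 1,044,000.

The spouse counts as an additional share at the children's level, so there are 5 primary shares of 2,088,000. Imani takes one such share (2,088,000).
The children's combined portion (8,352,000) is divided into 4 shares of 2,088,000: Marit and Ilse each take 2,088,000; Linnea's 2,088,000 share passes to Linnea's issue; Osric's 2,088,000 share passes to Osric's issue.
Linnea's share (2,088,000) is divided into 3 shares of 696,000: Zephyr and Hector each take 696,000; Uzoma's 696,000 share passes to Uzoma's issue.
Uzoma's share (696,000) is divided into 3 shares of 232,000: Tariq, Rangi, and Aditi each take 232,000.
Osric's share (2,088,000) is divided into 2 shares of 1,044,000: Elif takes 1,044,000; Ximena's 1,044,000 share passes to Ximena's issue.
Ximena's share (1,044,000) passes entirely to Pablo.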